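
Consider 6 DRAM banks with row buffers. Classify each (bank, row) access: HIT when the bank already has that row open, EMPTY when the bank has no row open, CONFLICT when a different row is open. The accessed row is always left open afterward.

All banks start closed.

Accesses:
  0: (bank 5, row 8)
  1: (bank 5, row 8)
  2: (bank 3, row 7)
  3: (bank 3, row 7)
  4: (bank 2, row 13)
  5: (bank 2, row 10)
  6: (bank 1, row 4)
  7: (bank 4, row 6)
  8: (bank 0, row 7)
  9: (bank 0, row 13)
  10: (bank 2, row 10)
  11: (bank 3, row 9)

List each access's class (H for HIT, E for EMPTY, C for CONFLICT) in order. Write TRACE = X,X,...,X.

  [0] b5 r8: no row ⇒ E
  [1] b5 r8: had r8 ⇒ H
  [2] b3 r7: no row ⇒ E
  [3] b3 r7: had r7 ⇒ H
  [4] b2 r13: no row ⇒ E
  [5] b2 r10: had r13 ⇒ C
  [6] b1 r4: no row ⇒ E
  [7] b4 r6: no row ⇒ E
  [8] b0 r7: no row ⇒ E
  [9] b0 r13: had r7 ⇒ C
  [10] b2 r10: had r10 ⇒ H
  [11] b3 r9: had r7 ⇒ C

TRACE = E,H,E,H,E,C,E,E,E,C,H,C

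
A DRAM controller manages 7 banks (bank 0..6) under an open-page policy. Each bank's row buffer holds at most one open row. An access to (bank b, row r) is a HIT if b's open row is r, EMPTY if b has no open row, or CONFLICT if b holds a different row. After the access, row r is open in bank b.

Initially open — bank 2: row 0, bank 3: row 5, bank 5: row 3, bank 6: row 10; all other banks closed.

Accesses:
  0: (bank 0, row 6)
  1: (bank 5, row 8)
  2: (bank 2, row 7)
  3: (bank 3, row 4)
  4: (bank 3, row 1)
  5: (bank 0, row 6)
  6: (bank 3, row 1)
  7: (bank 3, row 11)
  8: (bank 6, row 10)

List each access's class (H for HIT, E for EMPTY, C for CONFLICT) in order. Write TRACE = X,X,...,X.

TRACE = E,C,C,C,C,H,H,C,H

0: bank 0 row 6 — prev None → EMPTY
1: bank 5 row 8 — prev 3 → CONFLICT
2: bank 2 row 7 — prev 0 → CONFLICT
3: bank 3 row 4 — prev 5 → CONFLICT
4: bank 3 row 1 — prev 4 → CONFLICT
5: bank 0 row 6 — prev 6 → HIT
6: bank 3 row 1 — prev 1 → HIT
7: bank 3 row 11 — prev 1 → CONFLICT
8: bank 6 row 10 — prev 10 → HIT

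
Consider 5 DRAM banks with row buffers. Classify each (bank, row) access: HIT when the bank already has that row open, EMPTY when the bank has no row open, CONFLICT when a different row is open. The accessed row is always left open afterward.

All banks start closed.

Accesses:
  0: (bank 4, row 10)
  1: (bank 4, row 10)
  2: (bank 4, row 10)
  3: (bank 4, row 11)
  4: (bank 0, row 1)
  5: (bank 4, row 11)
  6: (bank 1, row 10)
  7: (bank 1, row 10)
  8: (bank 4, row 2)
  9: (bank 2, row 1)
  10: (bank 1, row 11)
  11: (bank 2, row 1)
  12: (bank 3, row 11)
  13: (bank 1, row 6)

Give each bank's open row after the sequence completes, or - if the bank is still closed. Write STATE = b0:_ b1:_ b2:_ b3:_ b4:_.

step 0: bank4 None->10 [EMPTY]
step 1: bank4 10->10 [HIT]
step 2: bank4 10->10 [HIT]
step 3: bank4 10->11 [CONFLICT]
step 4: bank0 None->1 [EMPTY]
step 5: bank4 11->11 [HIT]
step 6: bank1 None->10 [EMPTY]
step 7: bank1 10->10 [HIT]
step 8: bank4 11->2 [CONFLICT]
step 9: bank2 None->1 [EMPTY]
step 10: bank1 10->11 [CONFLICT]
step 11: bank2 1->1 [HIT]
step 12: bank3 None->11 [EMPTY]
step 13: bank1 11->6 [CONFLICT]

STATE = b0:1 b1:6 b2:1 b3:11 b4:2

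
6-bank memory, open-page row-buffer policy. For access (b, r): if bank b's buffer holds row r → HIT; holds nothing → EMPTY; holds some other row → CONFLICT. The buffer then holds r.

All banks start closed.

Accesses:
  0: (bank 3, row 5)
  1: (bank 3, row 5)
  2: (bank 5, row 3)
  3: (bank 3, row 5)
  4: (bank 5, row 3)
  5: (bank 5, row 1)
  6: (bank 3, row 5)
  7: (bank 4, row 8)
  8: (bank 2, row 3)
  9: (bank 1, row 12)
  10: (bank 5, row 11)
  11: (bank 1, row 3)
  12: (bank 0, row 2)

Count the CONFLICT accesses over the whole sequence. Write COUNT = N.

#0 (3,5) E
#1 (3,5) H  (was 5)
#2 (5,3) E
#3 (3,5) H  (was 5)
#4 (5,3) H  (was 3)
#5 (5,1) C  (was 3)
#6 (3,5) H  (was 5)
#7 (4,8) E
#8 (2,3) E
#9 (1,12) E
#10 (5,11) C  (was 1)
#11 (1,3) C  (was 12)
#12 (0,2) E

COUNT = 3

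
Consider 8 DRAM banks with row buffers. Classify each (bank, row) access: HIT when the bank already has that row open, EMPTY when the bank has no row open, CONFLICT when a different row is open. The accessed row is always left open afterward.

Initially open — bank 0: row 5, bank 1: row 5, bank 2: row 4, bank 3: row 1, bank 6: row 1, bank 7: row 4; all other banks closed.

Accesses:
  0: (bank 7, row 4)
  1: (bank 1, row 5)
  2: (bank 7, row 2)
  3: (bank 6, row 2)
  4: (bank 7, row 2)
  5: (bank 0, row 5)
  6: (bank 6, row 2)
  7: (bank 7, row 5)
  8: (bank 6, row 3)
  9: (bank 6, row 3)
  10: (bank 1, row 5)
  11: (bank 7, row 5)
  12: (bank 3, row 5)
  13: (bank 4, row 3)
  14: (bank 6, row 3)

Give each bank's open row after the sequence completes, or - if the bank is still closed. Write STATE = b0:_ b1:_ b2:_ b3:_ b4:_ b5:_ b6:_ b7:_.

  [0] b7 r4: had r4 ⇒ H
  [1] b1 r5: had r5 ⇒ H
  [2] b7 r2: had r4 ⇒ C
  [3] b6 r2: had r1 ⇒ C
  [4] b7 r2: had r2 ⇒ H
  [5] b0 r5: had r5 ⇒ H
  [6] b6 r2: had r2 ⇒ H
  [7] b7 r5: had r2 ⇒ C
  [8] b6 r3: had r2 ⇒ C
  [9] b6 r3: had r3 ⇒ H
  [10] b1 r5: had r5 ⇒ H
  [11] b7 r5: had r5 ⇒ H
  [12] b3 r5: had r1 ⇒ C
  [13] b4 r3: no row ⇒ E
  [14] b6 r3: had r3 ⇒ H

STATE = b0:5 b1:5 b2:4 b3:5 b4:3 b5:- b6:3 b7:5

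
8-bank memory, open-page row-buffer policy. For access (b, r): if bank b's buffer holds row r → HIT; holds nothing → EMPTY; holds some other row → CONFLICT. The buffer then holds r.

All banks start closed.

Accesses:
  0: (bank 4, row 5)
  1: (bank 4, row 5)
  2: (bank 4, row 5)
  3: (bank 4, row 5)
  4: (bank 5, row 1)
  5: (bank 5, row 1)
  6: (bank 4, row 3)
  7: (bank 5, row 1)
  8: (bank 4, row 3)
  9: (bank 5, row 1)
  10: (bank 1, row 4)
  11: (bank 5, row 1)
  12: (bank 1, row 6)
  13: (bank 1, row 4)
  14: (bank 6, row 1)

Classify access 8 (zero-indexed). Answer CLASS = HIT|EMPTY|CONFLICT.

CLASS = HIT

0: bank 4 row 5 — prev None → EMPTY
1: bank 4 row 5 — prev 5 → HIT
2: bank 4 row 5 — prev 5 → HIT
3: bank 4 row 5 — prev 5 → HIT
4: bank 5 row 1 — prev None → EMPTY
5: bank 5 row 1 — prev 1 → HIT
6: bank 4 row 3 — prev 5 → CONFLICT
7: bank 5 row 1 — prev 1 → HIT
8: bank 4 row 3 — prev 3 → HIT
9: bank 5 row 1 — prev 1 → HIT
10: bank 1 row 4 — prev None → EMPTY
11: bank 5 row 1 — prev 1 → HIT
12: bank 1 row 6 — prev 4 → CONFLICT
13: bank 1 row 4 — prev 6 → CONFLICT
14: bank 6 row 1 — prev None → EMPTY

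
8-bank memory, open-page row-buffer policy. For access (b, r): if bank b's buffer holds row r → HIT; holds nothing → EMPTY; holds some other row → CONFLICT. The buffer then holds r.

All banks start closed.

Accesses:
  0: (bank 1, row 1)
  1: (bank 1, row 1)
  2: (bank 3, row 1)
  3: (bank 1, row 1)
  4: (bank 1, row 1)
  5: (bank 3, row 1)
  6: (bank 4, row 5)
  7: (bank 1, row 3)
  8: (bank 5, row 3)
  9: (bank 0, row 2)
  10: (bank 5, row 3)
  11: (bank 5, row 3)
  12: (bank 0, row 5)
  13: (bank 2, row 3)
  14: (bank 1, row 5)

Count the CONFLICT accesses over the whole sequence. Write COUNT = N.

COUNT = 3

0: bank 1 row 1 — prev None → EMPTY
1: bank 1 row 1 — prev 1 → HIT
2: bank 3 row 1 — prev None → EMPTY
3: bank 1 row 1 — prev 1 → HIT
4: bank 1 row 1 — prev 1 → HIT
5: bank 3 row 1 — prev 1 → HIT
6: bank 4 row 5 — prev None → EMPTY
7: bank 1 row 3 — prev 1 → CONFLICT
8: bank 5 row 3 — prev None → EMPTY
9: bank 0 row 2 — prev None → EMPTY
10: bank 5 row 3 — prev 3 → HIT
11: bank 5 row 3 — prev 3 → HIT
12: bank 0 row 5 — prev 2 → CONFLICT
13: bank 2 row 3 — prev None → EMPTY
14: bank 1 row 5 — prev 3 → CONFLICT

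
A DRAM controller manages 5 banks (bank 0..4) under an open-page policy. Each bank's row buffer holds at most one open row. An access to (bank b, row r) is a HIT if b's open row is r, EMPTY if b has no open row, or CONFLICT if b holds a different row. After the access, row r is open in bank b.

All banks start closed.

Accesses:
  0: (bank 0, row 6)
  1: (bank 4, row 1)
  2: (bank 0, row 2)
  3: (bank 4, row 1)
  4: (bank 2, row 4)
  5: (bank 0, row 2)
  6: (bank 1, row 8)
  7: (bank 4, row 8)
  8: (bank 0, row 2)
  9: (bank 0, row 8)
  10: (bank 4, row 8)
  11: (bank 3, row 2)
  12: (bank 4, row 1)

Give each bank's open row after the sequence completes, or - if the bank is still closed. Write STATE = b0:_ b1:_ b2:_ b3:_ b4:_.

  [0] b0 r6: no row ⇒ E
  [1] b4 r1: no row ⇒ E
  [2] b0 r2: had r6 ⇒ C
  [3] b4 r1: had r1 ⇒ H
  [4] b2 r4: no row ⇒ E
  [5] b0 r2: had r2 ⇒ H
  [6] b1 r8: no row ⇒ E
  [7] b4 r8: had r1 ⇒ C
  [8] b0 r2: had r2 ⇒ H
  [9] b0 r8: had r2 ⇒ C
  [10] b4 r8: had r8 ⇒ H
  [11] b3 r2: no row ⇒ E
  [12] b4 r1: had r8 ⇒ C

STATE = b0:8 b1:8 b2:4 b3:2 b4:1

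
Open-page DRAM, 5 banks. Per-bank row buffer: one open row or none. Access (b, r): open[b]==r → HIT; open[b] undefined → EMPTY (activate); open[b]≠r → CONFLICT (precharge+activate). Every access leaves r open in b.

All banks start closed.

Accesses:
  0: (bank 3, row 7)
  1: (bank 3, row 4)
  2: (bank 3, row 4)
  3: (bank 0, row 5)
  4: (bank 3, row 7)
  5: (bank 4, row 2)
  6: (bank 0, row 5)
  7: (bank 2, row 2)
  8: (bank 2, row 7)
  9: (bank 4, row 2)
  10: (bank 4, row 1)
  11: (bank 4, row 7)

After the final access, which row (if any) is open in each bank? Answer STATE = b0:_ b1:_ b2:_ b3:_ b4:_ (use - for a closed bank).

  [0] b3 r7: no row ⇒ E
  [1] b3 r4: had r7 ⇒ C
  [2] b3 r4: had r4 ⇒ H
  [3] b0 r5: no row ⇒ E
  [4] b3 r7: had r4 ⇒ C
  [5] b4 r2: no row ⇒ E
  [6] b0 r5: had r5 ⇒ H
  [7] b2 r2: no row ⇒ E
  [8] b2 r7: had r2 ⇒ C
  [9] b4 r2: had r2 ⇒ H
  [10] b4 r1: had r2 ⇒ C
  [11] b4 r7: had r1 ⇒ C

STATE = b0:5 b1:- b2:7 b3:7 b4:7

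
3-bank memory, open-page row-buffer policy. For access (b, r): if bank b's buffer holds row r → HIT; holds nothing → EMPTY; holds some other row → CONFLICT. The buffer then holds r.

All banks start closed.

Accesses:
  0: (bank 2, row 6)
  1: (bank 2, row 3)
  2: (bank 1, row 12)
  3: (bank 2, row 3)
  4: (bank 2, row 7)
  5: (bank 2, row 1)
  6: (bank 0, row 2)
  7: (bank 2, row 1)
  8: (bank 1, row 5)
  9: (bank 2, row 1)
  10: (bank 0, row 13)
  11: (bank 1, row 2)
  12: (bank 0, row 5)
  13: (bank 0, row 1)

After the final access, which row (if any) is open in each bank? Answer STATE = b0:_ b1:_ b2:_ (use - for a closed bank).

step 0: bank2 None->6 [EMPTY]
step 1: bank2 6->3 [CONFLICT]
step 2: bank1 None->12 [EMPTY]
step 3: bank2 3->3 [HIT]
step 4: bank2 3->7 [CONFLICT]
step 5: bank2 7->1 [CONFLICT]
step 6: bank0 None->2 [EMPTY]
step 7: bank2 1->1 [HIT]
step 8: bank1 12->5 [CONFLICT]
step 9: bank2 1->1 [HIT]
step 10: bank0 2->13 [CONFLICT]
step 11: bank1 5->2 [CONFLICT]
step 12: bank0 13->5 [CONFLICT]
step 13: bank0 5->1 [CONFLICT]

STATE = b0:1 b1:2 b2:1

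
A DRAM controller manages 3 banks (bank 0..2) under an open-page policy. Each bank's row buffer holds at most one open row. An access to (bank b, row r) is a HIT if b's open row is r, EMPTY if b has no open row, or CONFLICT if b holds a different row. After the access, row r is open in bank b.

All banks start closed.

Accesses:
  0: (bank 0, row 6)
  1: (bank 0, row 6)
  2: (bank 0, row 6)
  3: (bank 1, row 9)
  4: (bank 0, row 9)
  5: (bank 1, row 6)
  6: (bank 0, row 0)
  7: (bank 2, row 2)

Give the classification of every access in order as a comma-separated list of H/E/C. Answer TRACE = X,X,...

0: bank 0 row 6 — prev None → EMPTY
1: bank 0 row 6 — prev 6 → HIT
2: bank 0 row 6 — prev 6 → HIT
3: bank 1 row 9 — prev None → EMPTY
4: bank 0 row 9 — prev 6 → CONFLICT
5: bank 1 row 6 — prev 9 → CONFLICT
6: bank 0 row 0 — prev 9 → CONFLICT
7: bank 2 row 2 — prev None → EMPTY

TRACE = E,H,H,E,C,C,C,E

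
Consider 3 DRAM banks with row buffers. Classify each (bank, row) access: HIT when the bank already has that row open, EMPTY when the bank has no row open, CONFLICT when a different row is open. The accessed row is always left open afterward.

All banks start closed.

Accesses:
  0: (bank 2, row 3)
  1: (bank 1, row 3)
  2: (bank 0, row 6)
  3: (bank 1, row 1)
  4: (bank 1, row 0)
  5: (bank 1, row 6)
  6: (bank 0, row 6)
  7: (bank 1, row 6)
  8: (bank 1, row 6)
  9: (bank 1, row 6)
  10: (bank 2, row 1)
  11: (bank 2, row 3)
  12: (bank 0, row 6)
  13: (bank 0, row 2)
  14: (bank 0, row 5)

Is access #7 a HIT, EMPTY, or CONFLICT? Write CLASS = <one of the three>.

#0 (2,3) E
#1 (1,3) E
#2 (0,6) E
#3 (1,1) C  (was 3)
#4 (1,0) C  (was 1)
#5 (1,6) C  (was 0)
#6 (0,6) H  (was 6)
#7 (1,6) H  (was 6)
#8 (1,6) H  (was 6)
#9 (1,6) H  (was 6)
#10 (2,1) C  (was 3)
#11 (2,3) C  (was 1)
#12 (0,6) H  (was 6)
#13 (0,2) C  (was 6)
#14 (0,5) C  (was 2)

CLASS = HIT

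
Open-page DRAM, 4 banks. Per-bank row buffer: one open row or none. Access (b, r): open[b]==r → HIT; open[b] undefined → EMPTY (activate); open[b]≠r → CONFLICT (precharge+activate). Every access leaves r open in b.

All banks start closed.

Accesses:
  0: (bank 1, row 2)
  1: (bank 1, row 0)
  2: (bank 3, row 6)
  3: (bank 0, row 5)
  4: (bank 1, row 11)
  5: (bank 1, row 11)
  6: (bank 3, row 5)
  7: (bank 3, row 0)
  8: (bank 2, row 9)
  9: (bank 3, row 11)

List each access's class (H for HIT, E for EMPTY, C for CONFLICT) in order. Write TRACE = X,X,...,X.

TRACE = E,C,E,E,C,H,C,C,E,C

0: bank 1 row 2 — prev None → EMPTY
1: bank 1 row 0 — prev 2 → CONFLICT
2: bank 3 row 6 — prev None → EMPTY
3: bank 0 row 5 — prev None → EMPTY
4: bank 1 row 11 — prev 0 → CONFLICT
5: bank 1 row 11 — prev 11 → HIT
6: bank 3 row 5 — prev 6 → CONFLICT
7: bank 3 row 0 — prev 5 → CONFLICT
8: bank 2 row 9 — prev None → EMPTY
9: bank 3 row 11 — prev 0 → CONFLICT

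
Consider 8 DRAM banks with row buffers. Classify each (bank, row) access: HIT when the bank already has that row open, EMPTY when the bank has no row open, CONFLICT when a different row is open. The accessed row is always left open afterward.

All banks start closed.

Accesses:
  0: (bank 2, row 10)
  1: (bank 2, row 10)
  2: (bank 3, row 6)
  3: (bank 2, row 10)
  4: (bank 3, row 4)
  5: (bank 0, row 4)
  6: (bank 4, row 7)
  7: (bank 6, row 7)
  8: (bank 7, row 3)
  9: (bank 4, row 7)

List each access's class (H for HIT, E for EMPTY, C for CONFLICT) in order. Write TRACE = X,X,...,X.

TRACE = E,H,E,H,C,E,E,E,E,H

#0 (2,10) E
#1 (2,10) H  (was 10)
#2 (3,6) E
#3 (2,10) H  (was 10)
#4 (3,4) C  (was 6)
#5 (0,4) E
#6 (4,7) E
#7 (6,7) E
#8 (7,3) E
#9 (4,7) H  (was 7)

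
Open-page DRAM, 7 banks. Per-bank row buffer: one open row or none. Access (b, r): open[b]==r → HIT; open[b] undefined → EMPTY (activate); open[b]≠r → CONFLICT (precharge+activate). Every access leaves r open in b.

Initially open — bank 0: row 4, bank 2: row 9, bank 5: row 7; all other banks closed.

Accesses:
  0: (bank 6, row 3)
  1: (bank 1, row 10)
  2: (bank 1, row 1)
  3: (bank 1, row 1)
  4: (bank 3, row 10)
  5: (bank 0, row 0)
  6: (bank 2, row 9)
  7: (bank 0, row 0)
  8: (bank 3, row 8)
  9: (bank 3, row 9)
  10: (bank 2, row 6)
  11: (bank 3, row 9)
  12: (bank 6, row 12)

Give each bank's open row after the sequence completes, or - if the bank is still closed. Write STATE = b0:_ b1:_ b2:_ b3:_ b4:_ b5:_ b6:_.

0: bank 6 row 3 — prev None → EMPTY
1: bank 1 row 10 — prev None → EMPTY
2: bank 1 row 1 — prev 10 → CONFLICT
3: bank 1 row 1 — prev 1 → HIT
4: bank 3 row 10 — prev None → EMPTY
5: bank 0 row 0 — prev 4 → CONFLICT
6: bank 2 row 9 — prev 9 → HIT
7: bank 0 row 0 — prev 0 → HIT
8: bank 3 row 8 — prev 10 → CONFLICT
9: bank 3 row 9 — prev 8 → CONFLICT
10: bank 2 row 6 — prev 9 → CONFLICT
11: bank 3 row 9 — prev 9 → HIT
12: bank 6 row 12 — prev 3 → CONFLICT

STATE = b0:0 b1:1 b2:6 b3:9 b4:- b5:7 b6:12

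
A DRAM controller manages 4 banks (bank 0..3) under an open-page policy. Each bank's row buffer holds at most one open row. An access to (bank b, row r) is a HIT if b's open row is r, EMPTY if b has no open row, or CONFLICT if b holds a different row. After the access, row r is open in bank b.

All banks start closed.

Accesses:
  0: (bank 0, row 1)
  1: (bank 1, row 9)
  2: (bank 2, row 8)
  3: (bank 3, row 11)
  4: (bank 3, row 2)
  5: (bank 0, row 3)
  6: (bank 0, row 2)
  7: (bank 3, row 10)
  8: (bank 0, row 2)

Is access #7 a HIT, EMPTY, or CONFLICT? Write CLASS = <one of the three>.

#0 (0,1) E
#1 (1,9) E
#2 (2,8) E
#3 (3,11) E
#4 (3,2) C  (was 11)
#5 (0,3) C  (was 1)
#6 (0,2) C  (was 3)
#7 (3,10) C  (was 2)
#8 (0,2) H  (was 2)

CLASS = CONFLICT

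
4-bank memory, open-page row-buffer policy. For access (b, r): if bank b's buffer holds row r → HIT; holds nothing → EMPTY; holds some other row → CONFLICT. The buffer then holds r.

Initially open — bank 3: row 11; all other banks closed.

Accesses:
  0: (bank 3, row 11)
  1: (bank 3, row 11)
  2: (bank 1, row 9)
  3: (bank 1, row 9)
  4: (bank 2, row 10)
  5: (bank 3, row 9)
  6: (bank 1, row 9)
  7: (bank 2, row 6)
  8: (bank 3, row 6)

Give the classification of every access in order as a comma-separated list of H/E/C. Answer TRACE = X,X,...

TRACE = H,H,E,H,E,C,H,C,C

step 0: bank3 11->11 [HIT]
step 1: bank3 11->11 [HIT]
step 2: bank1 None->9 [EMPTY]
step 3: bank1 9->9 [HIT]
step 4: bank2 None->10 [EMPTY]
step 5: bank3 11->9 [CONFLICT]
step 6: bank1 9->9 [HIT]
step 7: bank2 10->6 [CONFLICT]
step 8: bank3 9->6 [CONFLICT]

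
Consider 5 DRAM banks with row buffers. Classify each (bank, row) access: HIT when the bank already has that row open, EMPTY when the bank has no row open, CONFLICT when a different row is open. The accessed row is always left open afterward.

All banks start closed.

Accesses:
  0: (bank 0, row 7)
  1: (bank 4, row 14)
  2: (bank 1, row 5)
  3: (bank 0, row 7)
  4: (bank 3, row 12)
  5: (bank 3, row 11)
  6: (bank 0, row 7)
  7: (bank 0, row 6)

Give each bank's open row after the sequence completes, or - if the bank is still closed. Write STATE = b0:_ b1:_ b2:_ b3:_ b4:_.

STATE = b0:6 b1:5 b2:- b3:11 b4:14

  [0] b0 r7: no row ⇒ E
  [1] b4 r14: no row ⇒ E
  [2] b1 r5: no row ⇒ E
  [3] b0 r7: had r7 ⇒ H
  [4] b3 r12: no row ⇒ E
  [5] b3 r11: had r12 ⇒ C
  [6] b0 r7: had r7 ⇒ H
  [7] b0 r6: had r7 ⇒ C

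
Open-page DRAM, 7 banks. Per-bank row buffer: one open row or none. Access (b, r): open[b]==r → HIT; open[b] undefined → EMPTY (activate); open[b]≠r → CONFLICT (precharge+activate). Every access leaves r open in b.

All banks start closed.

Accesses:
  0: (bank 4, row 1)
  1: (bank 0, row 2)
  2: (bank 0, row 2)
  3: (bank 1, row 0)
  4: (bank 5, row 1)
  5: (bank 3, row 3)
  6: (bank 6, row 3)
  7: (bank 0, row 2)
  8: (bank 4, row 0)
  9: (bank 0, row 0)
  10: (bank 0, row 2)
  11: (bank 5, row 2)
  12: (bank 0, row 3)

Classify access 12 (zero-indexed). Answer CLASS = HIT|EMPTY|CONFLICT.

  [0] b4 r1: no row ⇒ E
  [1] b0 r2: no row ⇒ E
  [2] b0 r2: had r2 ⇒ H
  [3] b1 r0: no row ⇒ E
  [4] b5 r1: no row ⇒ E
  [5] b3 r3: no row ⇒ E
  [6] b6 r3: no row ⇒ E
  [7] b0 r2: had r2 ⇒ H
  [8] b4 r0: had r1 ⇒ C
  [9] b0 r0: had r2 ⇒ C
  [10] b0 r2: had r0 ⇒ C
  [11] b5 r2: had r1 ⇒ C
  [12] b0 r3: had r2 ⇒ C

CLASS = CONFLICT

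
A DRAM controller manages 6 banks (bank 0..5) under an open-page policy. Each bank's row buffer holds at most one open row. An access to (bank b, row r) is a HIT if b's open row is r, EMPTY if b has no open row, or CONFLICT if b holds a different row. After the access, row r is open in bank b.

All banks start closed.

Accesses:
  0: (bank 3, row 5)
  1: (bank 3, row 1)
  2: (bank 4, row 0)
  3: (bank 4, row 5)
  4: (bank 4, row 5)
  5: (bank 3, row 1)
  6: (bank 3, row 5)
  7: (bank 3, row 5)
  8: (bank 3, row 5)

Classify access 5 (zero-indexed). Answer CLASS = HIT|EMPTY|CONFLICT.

step 0: bank3 None->5 [EMPTY]
step 1: bank3 5->1 [CONFLICT]
step 2: bank4 None->0 [EMPTY]
step 3: bank4 0->5 [CONFLICT]
step 4: bank4 5->5 [HIT]
step 5: bank3 1->1 [HIT]
step 6: bank3 1->5 [CONFLICT]
step 7: bank3 5->5 [HIT]
step 8: bank3 5->5 [HIT]

CLASS = HIT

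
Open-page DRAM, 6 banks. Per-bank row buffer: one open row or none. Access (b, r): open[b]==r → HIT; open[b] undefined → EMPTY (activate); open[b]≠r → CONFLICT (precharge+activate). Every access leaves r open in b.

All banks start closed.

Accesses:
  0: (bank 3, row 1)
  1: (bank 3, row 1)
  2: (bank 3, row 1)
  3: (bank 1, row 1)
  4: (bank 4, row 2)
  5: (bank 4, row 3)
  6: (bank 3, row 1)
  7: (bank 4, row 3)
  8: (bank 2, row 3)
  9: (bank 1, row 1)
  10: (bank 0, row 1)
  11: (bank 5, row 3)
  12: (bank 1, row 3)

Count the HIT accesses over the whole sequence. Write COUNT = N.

  [0] b3 r1: no row ⇒ E
  [1] b3 r1: had r1 ⇒ H
  [2] b3 r1: had r1 ⇒ H
  [3] b1 r1: no row ⇒ E
  [4] b4 r2: no row ⇒ E
  [5] b4 r3: had r2 ⇒ C
  [6] b3 r1: had r1 ⇒ H
  [7] b4 r3: had r3 ⇒ H
  [8] b2 r3: no row ⇒ E
  [9] b1 r1: had r1 ⇒ H
  [10] b0 r1: no row ⇒ E
  [11] b5 r3: no row ⇒ E
  [12] b1 r3: had r1 ⇒ C

COUNT = 5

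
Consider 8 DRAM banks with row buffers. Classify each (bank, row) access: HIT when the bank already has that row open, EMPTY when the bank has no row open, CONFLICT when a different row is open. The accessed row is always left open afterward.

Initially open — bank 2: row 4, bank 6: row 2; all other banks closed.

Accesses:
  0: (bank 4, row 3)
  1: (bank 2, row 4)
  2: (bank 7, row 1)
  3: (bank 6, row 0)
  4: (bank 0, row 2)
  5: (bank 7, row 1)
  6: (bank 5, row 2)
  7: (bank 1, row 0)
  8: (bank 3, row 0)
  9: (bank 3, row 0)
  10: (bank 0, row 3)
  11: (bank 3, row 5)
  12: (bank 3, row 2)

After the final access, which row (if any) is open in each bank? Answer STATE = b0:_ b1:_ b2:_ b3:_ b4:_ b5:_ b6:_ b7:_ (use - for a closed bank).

STATE = b0:3 b1:0 b2:4 b3:2 b4:3 b5:2 b6:0 b7:1

step 0: bank4 None->3 [EMPTY]
step 1: bank2 4->4 [HIT]
step 2: bank7 None->1 [EMPTY]
step 3: bank6 2->0 [CONFLICT]
step 4: bank0 None->2 [EMPTY]
step 5: bank7 1->1 [HIT]
step 6: bank5 None->2 [EMPTY]
step 7: bank1 None->0 [EMPTY]
step 8: bank3 None->0 [EMPTY]
step 9: bank3 0->0 [HIT]
step 10: bank0 2->3 [CONFLICT]
step 11: bank3 0->5 [CONFLICT]
step 12: bank3 5->2 [CONFLICT]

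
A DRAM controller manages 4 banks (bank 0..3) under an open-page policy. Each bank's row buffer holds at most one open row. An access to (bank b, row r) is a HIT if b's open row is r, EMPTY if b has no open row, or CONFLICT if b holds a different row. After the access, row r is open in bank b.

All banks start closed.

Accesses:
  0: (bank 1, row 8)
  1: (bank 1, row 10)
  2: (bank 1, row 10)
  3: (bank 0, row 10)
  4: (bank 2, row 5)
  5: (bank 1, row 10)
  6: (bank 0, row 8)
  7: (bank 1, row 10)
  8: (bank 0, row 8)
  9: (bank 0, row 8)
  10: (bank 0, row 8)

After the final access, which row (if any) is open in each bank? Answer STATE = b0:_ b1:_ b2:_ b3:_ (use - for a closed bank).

step 0: bank1 None->8 [EMPTY]
step 1: bank1 8->10 [CONFLICT]
step 2: bank1 10->10 [HIT]
step 3: bank0 None->10 [EMPTY]
step 4: bank2 None->5 [EMPTY]
step 5: bank1 10->10 [HIT]
step 6: bank0 10->8 [CONFLICT]
step 7: bank1 10->10 [HIT]
step 8: bank0 8->8 [HIT]
step 9: bank0 8->8 [HIT]
step 10: bank0 8->8 [HIT]

STATE = b0:8 b1:10 b2:5 b3:-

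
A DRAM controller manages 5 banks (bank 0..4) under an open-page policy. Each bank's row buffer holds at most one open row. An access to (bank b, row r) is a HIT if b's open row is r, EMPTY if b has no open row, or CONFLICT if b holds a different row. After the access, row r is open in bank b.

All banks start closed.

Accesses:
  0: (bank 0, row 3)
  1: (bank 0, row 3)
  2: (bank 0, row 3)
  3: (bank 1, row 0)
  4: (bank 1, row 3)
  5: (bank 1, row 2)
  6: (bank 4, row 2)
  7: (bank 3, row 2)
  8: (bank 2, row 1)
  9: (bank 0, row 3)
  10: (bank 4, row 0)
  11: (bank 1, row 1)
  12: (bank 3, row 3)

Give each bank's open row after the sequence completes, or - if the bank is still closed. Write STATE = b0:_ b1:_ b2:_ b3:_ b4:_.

step 0: bank0 None->3 [EMPTY]
step 1: bank0 3->3 [HIT]
step 2: bank0 3->3 [HIT]
step 3: bank1 None->0 [EMPTY]
step 4: bank1 0->3 [CONFLICT]
step 5: bank1 3->2 [CONFLICT]
step 6: bank4 None->2 [EMPTY]
step 7: bank3 None->2 [EMPTY]
step 8: bank2 None->1 [EMPTY]
step 9: bank0 3->3 [HIT]
step 10: bank4 2->0 [CONFLICT]
step 11: bank1 2->1 [CONFLICT]
step 12: bank3 2->3 [CONFLICT]

STATE = b0:3 b1:1 b2:1 b3:3 b4:0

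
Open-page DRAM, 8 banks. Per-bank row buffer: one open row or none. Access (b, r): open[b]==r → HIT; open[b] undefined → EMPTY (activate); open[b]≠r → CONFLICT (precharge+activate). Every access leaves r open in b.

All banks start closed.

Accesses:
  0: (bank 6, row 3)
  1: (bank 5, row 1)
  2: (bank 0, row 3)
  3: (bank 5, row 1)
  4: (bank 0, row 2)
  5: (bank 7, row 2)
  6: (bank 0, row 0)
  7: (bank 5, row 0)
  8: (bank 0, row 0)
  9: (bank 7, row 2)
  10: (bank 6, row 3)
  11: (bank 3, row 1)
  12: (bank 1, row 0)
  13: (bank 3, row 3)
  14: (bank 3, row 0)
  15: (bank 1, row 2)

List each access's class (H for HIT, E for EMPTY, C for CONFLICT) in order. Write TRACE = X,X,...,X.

TRACE = E,E,E,H,C,E,C,C,H,H,H,E,E,C,C,C

  [0] b6 r3: no row ⇒ E
  [1] b5 r1: no row ⇒ E
  [2] b0 r3: no row ⇒ E
  [3] b5 r1: had r1 ⇒ H
  [4] b0 r2: had r3 ⇒ C
  [5] b7 r2: no row ⇒ E
  [6] b0 r0: had r2 ⇒ C
  [7] b5 r0: had r1 ⇒ C
  [8] b0 r0: had r0 ⇒ H
  [9] b7 r2: had r2 ⇒ H
  [10] b6 r3: had r3 ⇒ H
  [11] b3 r1: no row ⇒ E
  [12] b1 r0: no row ⇒ E
  [13] b3 r3: had r1 ⇒ C
  [14] b3 r0: had r3 ⇒ C
  [15] b1 r2: had r0 ⇒ C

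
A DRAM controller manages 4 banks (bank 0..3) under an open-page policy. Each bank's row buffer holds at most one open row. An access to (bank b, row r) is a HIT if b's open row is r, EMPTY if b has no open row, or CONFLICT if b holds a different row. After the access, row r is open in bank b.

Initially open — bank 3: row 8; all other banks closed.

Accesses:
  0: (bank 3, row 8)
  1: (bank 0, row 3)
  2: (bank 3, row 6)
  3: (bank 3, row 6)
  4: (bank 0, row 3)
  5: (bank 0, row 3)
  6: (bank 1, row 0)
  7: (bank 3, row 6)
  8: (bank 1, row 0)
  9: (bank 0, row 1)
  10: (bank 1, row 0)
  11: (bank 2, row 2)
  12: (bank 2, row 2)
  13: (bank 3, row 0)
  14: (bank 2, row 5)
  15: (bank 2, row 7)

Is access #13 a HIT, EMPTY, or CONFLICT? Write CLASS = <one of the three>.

0: bank 3 row 8 — prev 8 → HIT
1: bank 0 row 3 — prev None → EMPTY
2: bank 3 row 6 — prev 8 → CONFLICT
3: bank 3 row 6 — prev 6 → HIT
4: bank 0 row 3 — prev 3 → HIT
5: bank 0 row 3 — prev 3 → HIT
6: bank 1 row 0 — prev None → EMPTY
7: bank 3 row 6 — prev 6 → HIT
8: bank 1 row 0 — prev 0 → HIT
9: bank 0 row 1 — prev 3 → CONFLICT
10: bank 1 row 0 — prev 0 → HIT
11: bank 2 row 2 — prev None → EMPTY
12: bank 2 row 2 — prev 2 → HIT
13: bank 3 row 0 — prev 6 → CONFLICT
14: bank 2 row 5 — prev 2 → CONFLICT
15: bank 2 row 7 — prev 5 → CONFLICT

CLASS = CONFLICT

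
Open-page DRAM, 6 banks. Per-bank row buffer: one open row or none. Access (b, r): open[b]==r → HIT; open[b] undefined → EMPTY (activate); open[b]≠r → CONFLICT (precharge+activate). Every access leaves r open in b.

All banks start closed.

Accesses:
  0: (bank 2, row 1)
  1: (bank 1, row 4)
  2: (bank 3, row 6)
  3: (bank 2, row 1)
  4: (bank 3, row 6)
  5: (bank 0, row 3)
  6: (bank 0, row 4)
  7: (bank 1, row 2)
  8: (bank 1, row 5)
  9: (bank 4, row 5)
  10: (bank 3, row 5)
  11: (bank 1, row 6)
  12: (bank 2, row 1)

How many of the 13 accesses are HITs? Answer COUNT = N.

COUNT = 3

  [0] b2 r1: no row ⇒ E
  [1] b1 r4: no row ⇒ E
  [2] b3 r6: no row ⇒ E
  [3] b2 r1: had r1 ⇒ H
  [4] b3 r6: had r6 ⇒ H
  [5] b0 r3: no row ⇒ E
  [6] b0 r4: had r3 ⇒ C
  [7] b1 r2: had r4 ⇒ C
  [8] b1 r5: had r2 ⇒ C
  [9] b4 r5: no row ⇒ E
  [10] b3 r5: had r6 ⇒ C
  [11] b1 r6: had r5 ⇒ C
  [12] b2 r1: had r1 ⇒ H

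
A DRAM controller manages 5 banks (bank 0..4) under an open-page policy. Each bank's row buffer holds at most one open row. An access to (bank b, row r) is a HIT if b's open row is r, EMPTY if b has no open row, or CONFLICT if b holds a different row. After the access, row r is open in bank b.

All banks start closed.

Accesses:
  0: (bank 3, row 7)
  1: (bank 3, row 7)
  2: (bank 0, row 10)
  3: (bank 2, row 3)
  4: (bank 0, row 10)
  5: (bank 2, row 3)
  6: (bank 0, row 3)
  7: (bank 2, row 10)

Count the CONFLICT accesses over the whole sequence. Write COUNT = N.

  [0] b3 r7: no row ⇒ E
  [1] b3 r7: had r7 ⇒ H
  [2] b0 r10: no row ⇒ E
  [3] b2 r3: no row ⇒ E
  [4] b0 r10: had r10 ⇒ H
  [5] b2 r3: had r3 ⇒ H
  [6] b0 r3: had r10 ⇒ C
  [7] b2 r10: had r3 ⇒ C

COUNT = 2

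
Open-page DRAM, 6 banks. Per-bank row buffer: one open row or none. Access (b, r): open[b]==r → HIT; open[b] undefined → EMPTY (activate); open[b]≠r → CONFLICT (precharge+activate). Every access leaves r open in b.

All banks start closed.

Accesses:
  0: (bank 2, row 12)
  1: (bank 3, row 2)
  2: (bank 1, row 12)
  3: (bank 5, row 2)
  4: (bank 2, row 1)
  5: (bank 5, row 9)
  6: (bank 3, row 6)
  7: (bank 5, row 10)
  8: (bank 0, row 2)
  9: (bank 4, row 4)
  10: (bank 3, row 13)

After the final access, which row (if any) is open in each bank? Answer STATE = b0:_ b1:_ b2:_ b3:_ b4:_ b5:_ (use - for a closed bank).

0: bank 2 row 12 — prev None → EMPTY
1: bank 3 row 2 — prev None → EMPTY
2: bank 1 row 12 — prev None → EMPTY
3: bank 5 row 2 — prev None → EMPTY
4: bank 2 row 1 — prev 12 → CONFLICT
5: bank 5 row 9 — prev 2 → CONFLICT
6: bank 3 row 6 — prev 2 → CONFLICT
7: bank 5 row 10 — prev 9 → CONFLICT
8: bank 0 row 2 — prev None → EMPTY
9: bank 4 row 4 — prev None → EMPTY
10: bank 3 row 13 — prev 6 → CONFLICT

STATE = b0:2 b1:12 b2:1 b3:13 b4:4 b5:10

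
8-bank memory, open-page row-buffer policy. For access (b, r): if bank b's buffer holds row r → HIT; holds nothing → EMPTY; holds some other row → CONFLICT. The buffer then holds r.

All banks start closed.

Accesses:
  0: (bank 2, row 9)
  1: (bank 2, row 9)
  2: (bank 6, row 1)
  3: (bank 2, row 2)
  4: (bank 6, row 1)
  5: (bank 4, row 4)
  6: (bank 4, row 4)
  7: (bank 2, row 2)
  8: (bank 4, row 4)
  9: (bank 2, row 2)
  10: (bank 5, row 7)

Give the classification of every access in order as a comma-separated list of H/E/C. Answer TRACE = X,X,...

step 0: bank2 None->9 [EMPTY]
step 1: bank2 9->9 [HIT]
step 2: bank6 None->1 [EMPTY]
step 3: bank2 9->2 [CONFLICT]
step 4: bank6 1->1 [HIT]
step 5: bank4 None->4 [EMPTY]
step 6: bank4 4->4 [HIT]
step 7: bank2 2->2 [HIT]
step 8: bank4 4->4 [HIT]
step 9: bank2 2->2 [HIT]
step 10: bank5 None->7 [EMPTY]

TRACE = E,H,E,C,H,E,H,H,H,H,E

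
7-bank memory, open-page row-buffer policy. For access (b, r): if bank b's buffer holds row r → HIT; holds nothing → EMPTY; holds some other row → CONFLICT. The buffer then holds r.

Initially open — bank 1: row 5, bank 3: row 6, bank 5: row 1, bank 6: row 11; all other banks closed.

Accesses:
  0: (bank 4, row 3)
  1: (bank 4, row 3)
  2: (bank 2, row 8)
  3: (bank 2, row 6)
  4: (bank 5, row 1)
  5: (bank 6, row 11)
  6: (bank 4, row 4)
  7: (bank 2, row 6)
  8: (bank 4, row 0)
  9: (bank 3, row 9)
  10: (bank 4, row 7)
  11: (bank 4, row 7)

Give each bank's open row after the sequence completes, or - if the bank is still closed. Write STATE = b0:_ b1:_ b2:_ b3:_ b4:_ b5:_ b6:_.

#0 (4,3) E
#1 (4,3) H  (was 3)
#2 (2,8) E
#3 (2,6) C  (was 8)
#4 (5,1) H  (was 1)
#5 (6,11) H  (was 11)
#6 (4,4) C  (was 3)
#7 (2,6) H  (was 6)
#8 (4,0) C  (was 4)
#9 (3,9) C  (was 6)
#10 (4,7) C  (was 0)
#11 (4,7) H  (was 7)

STATE = b0:- b1:5 b2:6 b3:9 b4:7 b5:1 b6:11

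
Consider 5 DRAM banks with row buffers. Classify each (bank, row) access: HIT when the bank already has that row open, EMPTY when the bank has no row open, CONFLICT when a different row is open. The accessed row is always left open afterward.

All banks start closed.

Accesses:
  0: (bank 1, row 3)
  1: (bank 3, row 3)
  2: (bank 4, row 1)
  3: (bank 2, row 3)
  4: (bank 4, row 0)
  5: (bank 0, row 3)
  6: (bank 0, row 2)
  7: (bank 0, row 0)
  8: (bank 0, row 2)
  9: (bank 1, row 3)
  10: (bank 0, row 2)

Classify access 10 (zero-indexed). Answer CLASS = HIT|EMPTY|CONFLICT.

#0 (1,3) E
#1 (3,3) E
#2 (4,1) E
#3 (2,3) E
#4 (4,0) C  (was 1)
#5 (0,3) E
#6 (0,2) C  (was 3)
#7 (0,0) C  (was 2)
#8 (0,2) C  (was 0)
#9 (1,3) H  (was 3)
#10 (0,2) H  (was 2)

CLASS = HIT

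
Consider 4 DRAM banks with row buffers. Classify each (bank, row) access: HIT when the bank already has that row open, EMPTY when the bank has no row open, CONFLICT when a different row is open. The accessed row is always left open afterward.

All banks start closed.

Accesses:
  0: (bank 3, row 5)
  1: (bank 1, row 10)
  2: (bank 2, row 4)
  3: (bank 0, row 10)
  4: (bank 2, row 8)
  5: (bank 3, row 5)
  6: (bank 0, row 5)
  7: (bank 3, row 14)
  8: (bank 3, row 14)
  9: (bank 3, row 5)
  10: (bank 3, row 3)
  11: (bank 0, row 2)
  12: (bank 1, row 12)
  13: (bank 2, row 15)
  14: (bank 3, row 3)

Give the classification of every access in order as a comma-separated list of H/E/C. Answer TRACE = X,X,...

TRACE = E,E,E,E,C,H,C,C,H,C,C,C,C,C,H

  [0] b3 r5: no row ⇒ E
  [1] b1 r10: no row ⇒ E
  [2] b2 r4: no row ⇒ E
  [3] b0 r10: no row ⇒ E
  [4] b2 r8: had r4 ⇒ C
  [5] b3 r5: had r5 ⇒ H
  [6] b0 r5: had r10 ⇒ C
  [7] b3 r14: had r5 ⇒ C
  [8] b3 r14: had r14 ⇒ H
  [9] b3 r5: had r14 ⇒ C
  [10] b3 r3: had r5 ⇒ C
  [11] b0 r2: had r5 ⇒ C
  [12] b1 r12: had r10 ⇒ C
  [13] b2 r15: had r8 ⇒ C
  [14] b3 r3: had r3 ⇒ H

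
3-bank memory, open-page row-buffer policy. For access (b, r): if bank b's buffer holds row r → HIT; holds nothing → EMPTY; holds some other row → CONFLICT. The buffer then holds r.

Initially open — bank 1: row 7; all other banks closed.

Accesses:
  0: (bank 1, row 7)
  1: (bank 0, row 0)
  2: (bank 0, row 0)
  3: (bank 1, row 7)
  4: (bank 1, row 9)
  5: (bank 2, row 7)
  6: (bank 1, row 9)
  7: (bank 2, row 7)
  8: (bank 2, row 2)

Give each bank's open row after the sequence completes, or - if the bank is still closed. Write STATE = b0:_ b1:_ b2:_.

STATE = b0:0 b1:9 b2:2

  [0] b1 r7: had r7 ⇒ H
  [1] b0 r0: no row ⇒ E
  [2] b0 r0: had r0 ⇒ H
  [3] b1 r7: had r7 ⇒ H
  [4] b1 r9: had r7 ⇒ C
  [5] b2 r7: no row ⇒ E
  [6] b1 r9: had r9 ⇒ H
  [7] b2 r7: had r7 ⇒ H
  [8] b2 r2: had r7 ⇒ C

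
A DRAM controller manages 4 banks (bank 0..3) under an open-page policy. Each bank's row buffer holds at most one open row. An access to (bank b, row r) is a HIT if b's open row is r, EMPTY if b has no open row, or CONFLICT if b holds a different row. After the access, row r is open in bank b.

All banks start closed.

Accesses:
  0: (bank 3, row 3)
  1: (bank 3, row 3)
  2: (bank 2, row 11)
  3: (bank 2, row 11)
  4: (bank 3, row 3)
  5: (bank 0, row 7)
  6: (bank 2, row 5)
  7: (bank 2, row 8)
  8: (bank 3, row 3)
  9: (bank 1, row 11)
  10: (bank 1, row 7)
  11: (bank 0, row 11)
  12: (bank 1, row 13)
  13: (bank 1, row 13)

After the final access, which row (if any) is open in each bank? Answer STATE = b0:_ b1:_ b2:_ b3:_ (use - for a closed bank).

step 0: bank3 None->3 [EMPTY]
step 1: bank3 3->3 [HIT]
step 2: bank2 None->11 [EMPTY]
step 3: bank2 11->11 [HIT]
step 4: bank3 3->3 [HIT]
step 5: bank0 None->7 [EMPTY]
step 6: bank2 11->5 [CONFLICT]
step 7: bank2 5->8 [CONFLICT]
step 8: bank3 3->3 [HIT]
step 9: bank1 None->11 [EMPTY]
step 10: bank1 11->7 [CONFLICT]
step 11: bank0 7->11 [CONFLICT]
step 12: bank1 7->13 [CONFLICT]
step 13: bank1 13->13 [HIT]

STATE = b0:11 b1:13 b2:8 b3:3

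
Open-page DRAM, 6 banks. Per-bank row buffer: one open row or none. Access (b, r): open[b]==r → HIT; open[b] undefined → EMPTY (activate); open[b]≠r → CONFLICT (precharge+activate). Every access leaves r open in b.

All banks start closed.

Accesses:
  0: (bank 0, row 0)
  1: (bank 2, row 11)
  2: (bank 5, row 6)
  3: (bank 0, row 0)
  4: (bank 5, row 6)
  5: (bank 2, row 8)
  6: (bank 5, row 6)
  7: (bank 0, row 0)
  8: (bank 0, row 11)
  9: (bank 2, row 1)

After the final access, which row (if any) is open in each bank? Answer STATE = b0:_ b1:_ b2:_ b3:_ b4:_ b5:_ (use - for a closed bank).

STATE = b0:11 b1:- b2:1 b3:- b4:- b5:6

step 0: bank0 None->0 [EMPTY]
step 1: bank2 None->11 [EMPTY]
step 2: bank5 None->6 [EMPTY]
step 3: bank0 0->0 [HIT]
step 4: bank5 6->6 [HIT]
step 5: bank2 11->8 [CONFLICT]
step 6: bank5 6->6 [HIT]
step 7: bank0 0->0 [HIT]
step 8: bank0 0->11 [CONFLICT]
step 9: bank2 8->1 [CONFLICT]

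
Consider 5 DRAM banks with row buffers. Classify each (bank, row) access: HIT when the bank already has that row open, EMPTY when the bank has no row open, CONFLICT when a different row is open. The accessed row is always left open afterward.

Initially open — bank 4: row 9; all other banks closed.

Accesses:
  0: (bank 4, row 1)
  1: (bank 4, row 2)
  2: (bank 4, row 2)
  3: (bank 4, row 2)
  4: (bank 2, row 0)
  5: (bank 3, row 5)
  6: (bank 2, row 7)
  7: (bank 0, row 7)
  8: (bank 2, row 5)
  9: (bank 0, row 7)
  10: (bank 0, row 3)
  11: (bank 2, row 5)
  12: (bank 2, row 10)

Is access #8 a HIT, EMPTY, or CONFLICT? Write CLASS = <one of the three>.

CLASS = CONFLICT

0: bank 4 row 1 — prev 9 → CONFLICT
1: bank 4 row 2 — prev 1 → CONFLICT
2: bank 4 row 2 — prev 2 → HIT
3: bank 4 row 2 — prev 2 → HIT
4: bank 2 row 0 — prev None → EMPTY
5: bank 3 row 5 — prev None → EMPTY
6: bank 2 row 7 — prev 0 → CONFLICT
7: bank 0 row 7 — prev None → EMPTY
8: bank 2 row 5 — prev 7 → CONFLICT
9: bank 0 row 7 — prev 7 → HIT
10: bank 0 row 3 — prev 7 → CONFLICT
11: bank 2 row 5 — prev 5 → HIT
12: bank 2 row 10 — prev 5 → CONFLICT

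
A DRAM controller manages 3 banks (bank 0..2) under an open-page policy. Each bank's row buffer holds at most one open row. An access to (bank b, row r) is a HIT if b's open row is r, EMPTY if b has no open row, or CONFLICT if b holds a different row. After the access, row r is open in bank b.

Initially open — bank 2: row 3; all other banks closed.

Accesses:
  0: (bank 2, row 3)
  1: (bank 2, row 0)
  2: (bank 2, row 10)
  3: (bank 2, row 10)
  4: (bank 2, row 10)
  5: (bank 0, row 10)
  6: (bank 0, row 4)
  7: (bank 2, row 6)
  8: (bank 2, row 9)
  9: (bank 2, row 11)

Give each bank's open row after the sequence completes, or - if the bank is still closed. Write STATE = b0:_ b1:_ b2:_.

  [0] b2 r3: had r3 ⇒ H
  [1] b2 r0: had r3 ⇒ C
  [2] b2 r10: had r0 ⇒ C
  [3] b2 r10: had r10 ⇒ H
  [4] b2 r10: had r10 ⇒ H
  [5] b0 r10: no row ⇒ E
  [6] b0 r4: had r10 ⇒ C
  [7] b2 r6: had r10 ⇒ C
  [8] b2 r9: had r6 ⇒ C
  [9] b2 r11: had r9 ⇒ C

STATE = b0:4 b1:- b2:11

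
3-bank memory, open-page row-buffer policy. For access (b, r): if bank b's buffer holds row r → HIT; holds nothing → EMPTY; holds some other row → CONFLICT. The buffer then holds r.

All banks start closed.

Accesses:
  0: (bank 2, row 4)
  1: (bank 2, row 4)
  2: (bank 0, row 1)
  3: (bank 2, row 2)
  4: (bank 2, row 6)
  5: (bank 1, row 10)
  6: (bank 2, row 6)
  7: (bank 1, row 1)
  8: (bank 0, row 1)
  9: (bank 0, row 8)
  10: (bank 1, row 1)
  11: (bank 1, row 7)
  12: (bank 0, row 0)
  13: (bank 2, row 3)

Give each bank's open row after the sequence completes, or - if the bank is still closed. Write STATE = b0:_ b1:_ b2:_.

STATE = b0:0 b1:7 b2:3

  [0] b2 r4: no row ⇒ E
  [1] b2 r4: had r4 ⇒ H
  [2] b0 r1: no row ⇒ E
  [3] b2 r2: had r4 ⇒ C
  [4] b2 r6: had r2 ⇒ C
  [5] b1 r10: no row ⇒ E
  [6] b2 r6: had r6 ⇒ H
  [7] b1 r1: had r10 ⇒ C
  [8] b0 r1: had r1 ⇒ H
  [9] b0 r8: had r1 ⇒ C
  [10] b1 r1: had r1 ⇒ H
  [11] b1 r7: had r1 ⇒ C
  [12] b0 r0: had r8 ⇒ C
  [13] b2 r3: had r6 ⇒ C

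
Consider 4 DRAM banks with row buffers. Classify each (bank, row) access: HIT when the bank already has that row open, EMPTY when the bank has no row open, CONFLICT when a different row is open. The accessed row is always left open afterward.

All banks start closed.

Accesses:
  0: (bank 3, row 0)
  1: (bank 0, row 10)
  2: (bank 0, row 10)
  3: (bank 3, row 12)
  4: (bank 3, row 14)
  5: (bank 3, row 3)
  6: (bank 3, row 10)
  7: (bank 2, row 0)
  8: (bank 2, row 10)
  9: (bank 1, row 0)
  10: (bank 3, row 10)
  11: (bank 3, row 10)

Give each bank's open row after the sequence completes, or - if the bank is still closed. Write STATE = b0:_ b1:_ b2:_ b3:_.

STATE = b0:10 b1:0 b2:10 b3:10

0: bank 3 row 0 — prev None → EMPTY
1: bank 0 row 10 — prev None → EMPTY
2: bank 0 row 10 — prev 10 → HIT
3: bank 3 row 12 — prev 0 → CONFLICT
4: bank 3 row 14 — prev 12 → CONFLICT
5: bank 3 row 3 — prev 14 → CONFLICT
6: bank 3 row 10 — prev 3 → CONFLICT
7: bank 2 row 0 — prev None → EMPTY
8: bank 2 row 10 — prev 0 → CONFLICT
9: bank 1 row 0 — prev None → EMPTY
10: bank 3 row 10 — prev 10 → HIT
11: bank 3 row 10 — prev 10 → HIT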